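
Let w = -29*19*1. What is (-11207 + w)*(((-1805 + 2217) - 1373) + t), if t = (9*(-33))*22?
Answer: 88126210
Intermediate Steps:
w = -551 (w = -551*1 = -551)
t = -6534 (t = -297*22 = -6534)
(-11207 + w)*(((-1805 + 2217) - 1373) + t) = (-11207 - 551)*(((-1805 + 2217) - 1373) - 6534) = -11758*((412 - 1373) - 6534) = -11758*(-961 - 6534) = -11758*(-7495) = 88126210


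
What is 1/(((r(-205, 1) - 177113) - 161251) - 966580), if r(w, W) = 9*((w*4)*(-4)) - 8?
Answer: -1/1275432 ≈ -7.8405e-7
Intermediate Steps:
r(w, W) = -8 - 144*w (r(w, W) = 9*((4*w)*(-4)) - 8 = 9*(-16*w) - 8 = -144*w - 8 = -8 - 144*w)
1/(((r(-205, 1) - 177113) - 161251) - 966580) = 1/((((-8 - 144*(-205)) - 177113) - 161251) - 966580) = 1/((((-8 + 29520) - 177113) - 161251) - 966580) = 1/(((29512 - 177113) - 161251) - 966580) = 1/((-147601 - 161251) - 966580) = 1/(-308852 - 966580) = 1/(-1275432) = -1/1275432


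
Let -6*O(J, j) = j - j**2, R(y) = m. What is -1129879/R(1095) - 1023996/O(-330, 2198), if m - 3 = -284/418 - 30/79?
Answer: -3464899644630959/5951749895 ≈ -5.8217e+5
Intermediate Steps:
m = 32045/16511 (m = 3 + (-284/418 - 30/79) = 3 + (-284*1/418 - 30*1/79) = 3 + (-142/209 - 30/79) = 3 - 17488/16511 = 32045/16511 ≈ 1.9408)
R(y) = 32045/16511
O(J, j) = -j/6 + j**2/6 (O(J, j) = -(j - j**2)/6 = -j/6 + j**2/6)
-1129879/R(1095) - 1023996/O(-330, 2198) = -1129879/32045/16511 - 1023996*3/(1099*(-1 + 2198)) = -1129879*16511/32045 - 1023996/((1/6)*2198*2197) = -18655432169/32045 - 1023996/2414503/3 = -18655432169/32045 - 1023996*3/2414503 = -18655432169/32045 - 3071988/2414503 = -3464899644630959/5951749895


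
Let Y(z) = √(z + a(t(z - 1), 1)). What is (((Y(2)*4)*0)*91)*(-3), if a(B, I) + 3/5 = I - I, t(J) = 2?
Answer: 0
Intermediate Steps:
a(B, I) = -⅗ (a(B, I) = -⅗ + (I - I) = -⅗ + 0 = -⅗)
Y(z) = √(-⅗ + z) (Y(z) = √(z - ⅗) = √(-⅗ + z))
(((Y(2)*4)*0)*91)*(-3) = ((((√(-15 + 25*2)/5)*4)*0)*91)*(-3) = ((((√(-15 + 50)/5)*4)*0)*91)*(-3) = ((((√35/5)*4)*0)*91)*(-3) = (((4*√35/5)*0)*91)*(-3) = (0*91)*(-3) = 0*(-3) = 0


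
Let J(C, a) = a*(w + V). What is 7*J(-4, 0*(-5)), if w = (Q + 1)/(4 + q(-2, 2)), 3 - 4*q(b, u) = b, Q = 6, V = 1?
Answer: 0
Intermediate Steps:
q(b, u) = ¾ - b/4
w = 4/3 (w = (6 + 1)/(4 + (¾ - ¼*(-2))) = 7/(4 + (¾ + ½)) = 7/(4 + 5/4) = 7/(21/4) = 7*(4/21) = 4/3 ≈ 1.3333)
J(C, a) = 7*a/3 (J(C, a) = a*(4/3 + 1) = a*(7/3) = 7*a/3)
7*J(-4, 0*(-5)) = 7*(7*(0*(-5))/3) = 7*((7/3)*0) = 7*0 = 0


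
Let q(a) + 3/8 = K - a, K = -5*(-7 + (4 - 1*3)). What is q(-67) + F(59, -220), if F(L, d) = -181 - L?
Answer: -1147/8 ≈ -143.38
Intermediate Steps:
K = 30 (K = -5*(-7 + (4 - 3)) = -5*(-7 + 1) = -5*(-6) = 30)
q(a) = 237/8 - a (q(a) = -3/8 + (30 - a) = 237/8 - a)
q(-67) + F(59, -220) = (237/8 - 1*(-67)) + (-181 - 1*59) = (237/8 + 67) + (-181 - 59) = 773/8 - 240 = -1147/8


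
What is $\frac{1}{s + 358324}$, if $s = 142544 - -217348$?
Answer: $\frac{1}{718216} \approx 1.3923 \cdot 10^{-6}$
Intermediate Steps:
$s = 359892$ ($s = 142544 + 217348 = 359892$)
$\frac{1}{s + 358324} = \frac{1}{359892 + 358324} = \frac{1}{718216}$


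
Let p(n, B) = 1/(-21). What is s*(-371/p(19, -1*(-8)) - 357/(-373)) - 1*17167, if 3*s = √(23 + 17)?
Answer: -17167 + 1937600*√10/373 ≈ -740.11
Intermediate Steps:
p(n, B) = -1/21
s = 2*√10/3 (s = √(23 + 17)/3 = √40/3 = (2*√10)/3 = 2*√10/3 ≈ 2.1082)
s*(-371/p(19, -1*(-8)) - 357/(-373)) - 1*17167 = (2*√10/3)*(-371/(-1/21) - 357/(-373)) - 1*17167 = (2*√10/3)*(-371*(-21) - 357*(-1/373)) - 17167 = (2*√10/3)*(7791 + 357/373) - 17167 = (2*√10/3)*(2906400/373) - 17167 = 1937600*√10/373 - 17167 = -17167 + 1937600*√10/373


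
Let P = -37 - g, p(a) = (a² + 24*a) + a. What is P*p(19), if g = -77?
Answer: 33440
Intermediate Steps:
p(a) = a² + 25*a
P = 40 (P = -37 - 1*(-77) = -37 + 77 = 40)
P*p(19) = 40*(19*(25 + 19)) = 40*(19*44) = 40*836 = 33440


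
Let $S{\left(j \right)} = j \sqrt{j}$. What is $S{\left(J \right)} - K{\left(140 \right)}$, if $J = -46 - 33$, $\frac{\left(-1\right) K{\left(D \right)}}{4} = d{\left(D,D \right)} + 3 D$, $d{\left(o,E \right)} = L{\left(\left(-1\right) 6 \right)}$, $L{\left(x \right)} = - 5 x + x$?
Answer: $1776 - 79 i \sqrt{79} \approx 1776.0 - 702.17 i$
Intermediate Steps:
$L{\left(x \right)} = - 4 x$
$d{\left(o,E \right)} = 24$ ($d{\left(o,E \right)} = - 4 \left(\left(-1\right) 6\right) = \left(-4\right) \left(-6\right) = 24$)
$K{\left(D \right)} = -96 - 12 D$ ($K{\left(D \right)} = - 4 \left(24 + 3 D\right) = -96 - 12 D$)
$J = -79$
$S{\left(j \right)} = j^{\frac{3}{2}}$
$S{\left(J \right)} - K{\left(140 \right)} = \left(-79\right)^{\frac{3}{2}} - \left(-96 - 1680\right) = - 79 i \sqrt{79} - \left(-96 - 1680\right) = - 79 i \sqrt{79} - -1776 = - 79 i \sqrt{79} + 1776 = 1776 - 79 i \sqrt{79}$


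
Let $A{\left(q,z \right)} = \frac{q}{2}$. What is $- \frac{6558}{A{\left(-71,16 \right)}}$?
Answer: $\frac{13116}{71} \approx 184.73$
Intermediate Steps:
$A{\left(q,z \right)} = \frac{q}{2}$ ($A{\left(q,z \right)} = q \frac{1}{2} = \frac{q}{2}$)
$- \frac{6558}{A{\left(-71,16 \right)}} = - \frac{6558}{\frac{1}{2} \left(-71\right)} = - \frac{6558}{- \frac{71}{2}} = \left(-6558\right) \left(- \frac{2}{71}\right) = \frac{13116}{71}$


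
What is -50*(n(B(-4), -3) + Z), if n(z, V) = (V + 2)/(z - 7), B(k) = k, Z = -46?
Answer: 25250/11 ≈ 2295.5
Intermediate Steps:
n(z, V) = (2 + V)/(-7 + z)
-50*(n(B(-4), -3) + Z) = -50*((2 - 3)/(-7 - 4) - 46) = -50*(-1/(-11) - 46) = -50*(-1/11*(-1) - 46) = -50*(1/11 - 46) = -50*(-505/11) = 25250/11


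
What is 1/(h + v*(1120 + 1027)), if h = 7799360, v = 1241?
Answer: 1/10463787 ≈ 9.5568e-8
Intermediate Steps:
1/(h + v*(1120 + 1027)) = 1/(7799360 + 1241*(1120 + 1027)) = 1/(7799360 + 1241*2147) = 1/(7799360 + 2664427) = 1/10463787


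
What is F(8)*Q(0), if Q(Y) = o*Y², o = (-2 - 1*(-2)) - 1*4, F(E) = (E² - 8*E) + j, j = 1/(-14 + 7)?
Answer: 0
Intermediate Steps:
j = -⅐ (j = 1/(-7) = -⅐ ≈ -0.14286)
F(E) = -⅐ + E² - 8*E (F(E) = (E² - 8*E) - ⅐ = -⅐ + E² - 8*E)
o = -4 (o = (-2 + 2) - 4 = 0 - 4 = -4)
Q(Y) = -4*Y²
F(8)*Q(0) = (-⅐ + 8² - 8*8)*(-4*0²) = (-⅐ + 64 - 64)*(-4*0) = -⅐*0 = 0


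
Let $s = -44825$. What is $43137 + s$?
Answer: $-1688$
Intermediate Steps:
$43137 + s = 43137 - 44825 = -1688$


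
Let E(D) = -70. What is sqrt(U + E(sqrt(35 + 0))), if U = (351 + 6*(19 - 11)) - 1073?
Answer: 2*I*sqrt(186) ≈ 27.276*I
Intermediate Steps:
U = -674 (U = (351 + 6*8) - 1073 = (351 + 48) - 1073 = 399 - 1073 = -674)
sqrt(U + E(sqrt(35 + 0))) = sqrt(-674 - 70) = sqrt(-744) = 2*I*sqrt(186)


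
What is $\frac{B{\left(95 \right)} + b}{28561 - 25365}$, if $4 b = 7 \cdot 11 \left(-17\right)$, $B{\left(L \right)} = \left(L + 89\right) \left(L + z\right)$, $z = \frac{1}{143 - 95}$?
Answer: $\frac{205879}{38352} \approx 5.3681$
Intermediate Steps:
$z = \frac{1}{48} \approx 0.020833$
$B{\left(L \right)} = \left(89 + L\right) \left(\frac{1}{48} + L\right)$ ($B{\left(L \right)} = \left(L + 89\right) \left(L + \frac{1}{48}\right) = \left(89 + L\right) \left(\frac{1}{48} + L\right)$)
$b = - \frac{1309}{4}$ ($b = \frac{7 \cdot 11 \left(-17\right)}{4} = \frac{77 \left(-17\right)}{4} = \frac{1}{4} \left(-1309\right) = - \frac{1309}{4} \approx -327.25$)
$\frac{B{\left(95 \right)} + b}{28561 - 25365} = \frac{\left(\frac{89}{48} + 95^{2} + \frac{4273}{48} \cdot 95\right) - \frac{1309}{4}}{28561 - 25365} = \frac{\left(\frac{89}{48} + 9025 + \frac{405935}{48}\right) - \frac{1309}{4}}{3196} = \left(\frac{104903}{6} - \frac{1309}{4}\right) \frac{1}{3196} = \frac{205879}{12} \cdot \frac{1}{3196} = \frac{205879}{38352}$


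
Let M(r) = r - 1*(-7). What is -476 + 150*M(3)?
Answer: 1024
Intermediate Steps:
M(r) = 7 + r (M(r) = r + 7 = 7 + r)
-476 + 150*M(3) = -476 + 150*(7 + 3) = -476 + 150*10 = -476 + 1500 = 1024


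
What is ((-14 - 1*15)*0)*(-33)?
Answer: 0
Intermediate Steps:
((-14 - 1*15)*0)*(-33) = ((-14 - 15)*0)*(-33) = -29*0*(-33) = 0*(-33) = 0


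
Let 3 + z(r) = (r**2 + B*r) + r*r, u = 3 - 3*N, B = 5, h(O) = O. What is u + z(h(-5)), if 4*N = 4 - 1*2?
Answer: 47/2 ≈ 23.500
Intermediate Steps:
N = 1/2 (N = (4 - 1*2)/4 = (4 - 2)/4 = (1/4)*2 = 1/2 ≈ 0.50000)
u = 3/2 (u = 3 - 3*1/2 = 3 - 3/2 = 3/2 ≈ 1.5000)
z(r) = -3 + 2*r**2 + 5*r (z(r) = -3 + ((r**2 + 5*r) + r*r) = -3 + ((r**2 + 5*r) + r**2) = -3 + (2*r**2 + 5*r) = -3 + 2*r**2 + 5*r)
u + z(h(-5)) = 3/2 + (-3 + 2*(-5)**2 + 5*(-5)) = 3/2 + (-3 + 2*25 - 25) = 3/2 + (-3 + 50 - 25) = 3/2 + 22 = 47/2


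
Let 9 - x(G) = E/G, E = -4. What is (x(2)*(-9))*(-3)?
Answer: 297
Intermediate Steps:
x(G) = 9 + 4/G (x(G) = 9 - (-4)/G = 9 + 4/G)
(x(2)*(-9))*(-3) = ((9 + 4/2)*(-9))*(-3) = ((9 + 4*(½))*(-9))*(-3) = ((9 + 2)*(-9))*(-3) = (11*(-9))*(-3) = -99*(-3) = 297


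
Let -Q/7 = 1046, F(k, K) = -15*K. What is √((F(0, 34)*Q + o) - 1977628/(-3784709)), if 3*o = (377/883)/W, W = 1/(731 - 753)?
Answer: √375343154606283663584009586/10025694141 ≈ 1932.4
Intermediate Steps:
W = -1/22 (W = 1/(-22) = -1/22 ≈ -0.045455)
o = -8294/2649 (o = ((377/883)/(-1/22))/3 = ((377*(1/883))*(-22))/3 = ((377/883)*(-22))/3 = (⅓)*(-8294/883) = -8294/2649 ≈ -3.1310)
Q = -7322 (Q = -7*1046 = -7322)
√((F(0, 34)*Q + o) - 1977628/(-3784709)) = √((-15*34*(-7322) - 8294/2649) - 1977628/(-3784709)) = √((-510*(-7322) - 8294/2649) - 1977628*(-1/3784709)) = √((3734220 - 8294/2649) + 1977628/3784709) = √(9891940486/2649 + 1977628/3784709) = √(37438121423565146/10025694141) = √375343154606283663584009586/10025694141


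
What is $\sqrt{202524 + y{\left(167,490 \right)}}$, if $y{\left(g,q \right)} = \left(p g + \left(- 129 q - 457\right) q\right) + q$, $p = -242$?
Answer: $i \sqrt{31034230} \approx 5570.8 i$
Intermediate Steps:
$y{\left(g,q \right)} = q - 242 g + q \left(-457 - 129 q\right)$ ($y{\left(g,q \right)} = \left(- 242 g + \left(- 129 q - 457\right) q\right) + q = \left(- 242 g + \left(-457 - 129 q\right) q\right) + q = \left(- 242 g + q \left(-457 - 129 q\right)\right) + q = q - 242 g + q \left(-457 - 129 q\right)$)
$\sqrt{202524 + y{\left(167,490 \right)}} = \sqrt{202524 - \left(263854 + 30972900\right)} = \sqrt{202524 - 31236754} = \sqrt{-31034230} = i \sqrt{31034230}$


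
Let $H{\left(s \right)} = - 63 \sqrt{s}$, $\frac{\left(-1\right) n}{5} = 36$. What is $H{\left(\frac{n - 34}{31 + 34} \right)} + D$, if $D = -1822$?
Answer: $-1822 - \frac{63 i \sqrt{13910}}{65} \approx -1822.0 - 114.31 i$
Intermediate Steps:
$n = -180$ ($n = \left(-5\right) 36 = -180$)
$H{\left(\frac{n - 34}{31 + 34} \right)} + D = - 63 \sqrt{\frac{-180 - 34}{31 + 34}} - 1822 = - 63 \sqrt{- \frac{214}{65}} - 1822 = - 63 \frac{i \sqrt{13910}}{65} - 1822 = - \frac{63 i \sqrt{13910}}{65} - 1822 = -1822 - \frac{63 i \sqrt{13910}}{65}$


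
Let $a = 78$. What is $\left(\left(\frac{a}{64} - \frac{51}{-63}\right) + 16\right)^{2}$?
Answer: $\frac{146773225}{451584} \approx 325.02$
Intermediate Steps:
$\left(\left(\frac{a}{64} - \frac{51}{-63}\right) + 16\right)^{2} = \left(\left(\frac{78}{64} - \frac{51}{-63}\right) + 16\right)^{2} = \left(\left(78 \cdot \frac{1}{64} - - \frac{17}{21}\right) + 16\right)^{2} = \left(\left(\frac{39}{32} + \frac{17}{21}\right) + 16\right)^{2} = \left(\frac{1363}{672} + 16\right)^{2} = \left(\frac{12115}{672}\right)^{2} = \frac{146773225}{451584}$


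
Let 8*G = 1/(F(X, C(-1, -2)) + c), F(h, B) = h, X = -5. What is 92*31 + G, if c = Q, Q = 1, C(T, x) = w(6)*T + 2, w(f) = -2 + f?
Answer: 91263/32 ≈ 2852.0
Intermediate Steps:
C(T, x) = 2 + 4*T (C(T, x) = (-2 + 6)*T + 2 = 4*T + 2 = 2 + 4*T)
c = 1
G = -1/32 (G = 1/(8*(-5 + 1)) = (1/8)/(-4) = (1/8)*(-1/4) = -1/32 ≈ -0.031250)
92*31 + G = 92*31 - 1/32 = 2852 - 1/32 = 91263/32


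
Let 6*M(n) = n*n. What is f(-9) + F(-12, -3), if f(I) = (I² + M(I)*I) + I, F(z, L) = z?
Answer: -123/2 ≈ -61.500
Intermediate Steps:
M(n) = n²/6 (M(n) = (n*n)/6 = n²/6)
f(I) = I + I² + I³/6 (f(I) = (I² + (I²/6)*I) + I = (I² + I³/6) + I = I + I² + I³/6)
f(-9) + F(-12, -3) = -9*(1 - 9 + (⅙)*(-9)²) - 12 = -9*(1 - 9 + (⅙)*81) - 12 = -9*(1 - 9 + 27/2) - 12 = -9*11/2 - 12 = -99/2 - 12 = -123/2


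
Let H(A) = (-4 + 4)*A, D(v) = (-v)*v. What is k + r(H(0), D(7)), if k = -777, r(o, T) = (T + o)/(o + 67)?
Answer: -52108/67 ≈ -777.73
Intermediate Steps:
D(v) = -v**2
H(A) = 0 (H(A) = 0*A = 0)
r(o, T) = (T + o)/(67 + o)
k + r(H(0), D(7)) = -777 + (-1*7**2 + 0)/(67 + 0) = -777 + (-1*49 + 0)/67 = -777 + (-49 + 0)/67 = -777 + (1/67)*(-49) = -777 - 49/67 = -52108/67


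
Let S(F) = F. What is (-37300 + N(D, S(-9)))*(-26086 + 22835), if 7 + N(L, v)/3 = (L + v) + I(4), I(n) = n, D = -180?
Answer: 123134876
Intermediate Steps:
N(L, v) = -9 + 3*L + 3*v (N(L, v) = -21 + 3*((L + v) + 4) = -21 + 3*(4 + L + v) = -21 + (12 + 3*L + 3*v) = -9 + 3*L + 3*v)
(-37300 + N(D, S(-9)))*(-26086 + 22835) = (-37300 + (-9 + 3*(-180) + 3*(-9)))*(-26086 + 22835) = (-37300 + (-9 - 540 - 27))*(-3251) = (-37300 - 576)*(-3251) = -37876*(-3251) = 123134876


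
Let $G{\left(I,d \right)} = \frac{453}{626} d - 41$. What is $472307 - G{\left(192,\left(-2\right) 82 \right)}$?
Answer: $\frac{147882070}{313} \approx 4.7247 \cdot 10^{5}$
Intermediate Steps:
$G{\left(I,d \right)} = -41 + \frac{453 d}{626}$ ($G{\left(I,d \right)} = 453 \cdot \frac{1}{626} d - 41 = \frac{453 d}{626} - 41 = -41 + \frac{453 d}{626}$)
$472307 - G{\left(192,\left(-2\right) 82 \right)} = 472307 - \left(-41 + \frac{453 \left(\left(-2\right) 82\right)}{626}\right) = 472307 - \left(-41 + \frac{453}{626} \left(-164\right)\right) = 472307 - \left(-41 - \frac{37146}{313}\right) = 472307 - - \frac{49979}{313} = 472307 + \frac{49979}{313} = \frac{147882070}{313}$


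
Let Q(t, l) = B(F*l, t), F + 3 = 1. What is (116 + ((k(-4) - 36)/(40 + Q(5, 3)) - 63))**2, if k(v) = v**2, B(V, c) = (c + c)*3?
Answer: 136161/49 ≈ 2778.8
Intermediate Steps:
F = -2 (F = -3 + 1 = -2)
B(V, c) = 6*c (B(V, c) = (2*c)*3 = 6*c)
Q(t, l) = 6*t
(116 + ((k(-4) - 36)/(40 + Q(5, 3)) - 63))**2 = (116 + (((-4)**2 - 36)/(40 + 6*5) - 63))**2 = (116 + ((16 - 36)/(40 + 30) - 63))**2 = (116 + (-20/70 - 63))**2 = (116 + (-20*1/70 - 63))**2 = (116 + (-2/7 - 63))**2 = (116 - 443/7)**2 = (369/7)**2 = 136161/49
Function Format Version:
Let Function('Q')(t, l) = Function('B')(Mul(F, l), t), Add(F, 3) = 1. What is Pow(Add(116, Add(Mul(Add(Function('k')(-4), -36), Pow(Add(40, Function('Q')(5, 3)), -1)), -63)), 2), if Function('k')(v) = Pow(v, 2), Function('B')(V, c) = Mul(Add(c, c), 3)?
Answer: Rational(136161, 49) ≈ 2778.8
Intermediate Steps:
F = -2 (F = Add(-3, 1) = -2)
Function('B')(V, c) = Mul(6, c) (Function('B')(V, c) = Mul(Mul(2, c), 3) = Mul(6, c))
Function('Q')(t, l) = Mul(6, t)
Pow(Add(116, Add(Mul(Add(Function('k')(-4), -36), Pow(Add(40, Function('Q')(5, 3)), -1)), -63)), 2) = Pow(Add(116, Add(Mul(Add(Pow(-4, 2), -36), Pow(Add(40, Mul(6, 5)), -1)), -63)), 2) = Pow(Add(116, Add(Mul(Add(16, -36), Pow(Add(40, 30), -1)), -63)), 2) = Pow(Add(116, Add(Mul(-20, Pow(70, -1)), -63)), 2) = Pow(Add(116, Add(Mul(-20, Rational(1, 70)), -63)), 2) = Pow(Add(116, Add(Rational(-2, 7), -63)), 2) = Pow(Add(116, Rational(-443, 7)), 2) = Pow(Rational(369, 7), 2) = Rational(136161, 49)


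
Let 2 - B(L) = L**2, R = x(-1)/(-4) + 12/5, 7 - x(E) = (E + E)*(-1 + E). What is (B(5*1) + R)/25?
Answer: -427/500 ≈ -0.85400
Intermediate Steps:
x(E) = 7 - 2*E*(-1 + E) (x(E) = 7 - (E + E)*(-1 + E) = 7 - 2*E*(-1 + E))
R = 33/20 (R = (7 - 2*(-1)**2 + 2*(-1))/(-4) + 12/5 = (7 - 2*1 - 2)*(-1/4) + 12*(1/5) = (7 - 2 - 2)*(-1/4) + 12/5 = 3*(-1/4) + 12/5 = -3/4 + 12/5 = 33/20 ≈ 1.6500)
B(L) = 2 - L**2
(B(5*1) + R)/25 = ((2 - (5*1)**2) + 33/20)/25 = ((2 - 1*5**2) + 33/20)*(1/25) = ((2 - 1*25) + 33/20)*(1/25) = ((2 - 25) + 33/20)*(1/25) = (-23 + 33/20)*(1/25) = -427/20*1/25 = -427/500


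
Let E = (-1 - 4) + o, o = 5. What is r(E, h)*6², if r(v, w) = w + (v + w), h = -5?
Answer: -360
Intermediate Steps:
E = 0 (E = (-1 - 4) + 5 = -5 + 5 = 0)
r(v, w) = v + 2*w
r(E, h)*6² = (0 + 2*(-5))*6² = (0 - 10)*36 = -10*36 = -360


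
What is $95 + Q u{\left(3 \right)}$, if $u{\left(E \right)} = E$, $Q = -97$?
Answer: $-196$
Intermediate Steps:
$95 + Q u{\left(3 \right)} = 95 - 291 = -196$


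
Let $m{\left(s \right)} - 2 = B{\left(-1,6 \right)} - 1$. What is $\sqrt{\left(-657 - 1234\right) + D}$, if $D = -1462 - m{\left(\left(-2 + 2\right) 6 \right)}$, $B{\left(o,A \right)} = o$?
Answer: $i \sqrt{3353} \approx 57.905 i$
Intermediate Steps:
$m{\left(s \right)} = 0$ ($m{\left(s \right)} = 2 - 2 = 0$)
$D = -1462$ ($D = -1462 - 0 = -1462 + 0 = -1462$)
$\sqrt{\left(-657 - 1234\right) + D} = \sqrt{\left(-657 - 1234\right) - 1462} = \sqrt{-1891 - 1462} = \sqrt{-3353} = i \sqrt{3353}$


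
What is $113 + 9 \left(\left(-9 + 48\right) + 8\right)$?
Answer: $536$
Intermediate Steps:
$113 + 9 \left(\left(-9 + 48\right) + 8\right) = 113 + 9 \left(39 + 8\right) = 113 + 9 \cdot 47 = 113 + 423 = 536$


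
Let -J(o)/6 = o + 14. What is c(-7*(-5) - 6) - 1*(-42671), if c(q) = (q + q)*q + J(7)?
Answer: 44227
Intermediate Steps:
J(o) = -84 - 6*o (J(o) = -6*(o + 14) = -6*(14 + o) = -84 - 6*o)
c(q) = -126 + 2*q² (c(q) = (q + q)*q + (-84 - 6*7) = (2*q)*q + (-84 - 42) = 2*q² - 126 = -126 + 2*q²)
c(-7*(-5) - 6) - 1*(-42671) = (-126 + 2*(-7*(-5) - 6)²) - 1*(-42671) = (-126 + 2*(35 - 6)²) + 42671 = (-126 + 2*29²) + 42671 = (-126 + 2*841) + 42671 = (-126 + 1682) + 42671 = 1556 + 42671 = 44227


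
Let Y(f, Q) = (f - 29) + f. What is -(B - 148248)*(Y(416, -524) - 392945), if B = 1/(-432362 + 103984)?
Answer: -9545007200123895/164189 ≈ -5.8134e+10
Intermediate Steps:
B = -1/328378 (B = 1/(-328378) = -1/328378 ≈ -3.0453e-6)
Y(f, Q) = -29 + 2*f (Y(f, Q) = (-29 + f) + f = -29 + 2*f)
-(B - 148248)*(Y(416, -524) - 392945) = -(-1/328378 - 148248)*((-29 + 2*416) - 392945) = -(-48681381745)*((-29 + 832) - 392945)/328378 = -(-48681381745)*(803 - 392945)/328378 = -(-48681381745)*(-392142)/328378 = -1*9545007200123895/164189 = -9545007200123895/164189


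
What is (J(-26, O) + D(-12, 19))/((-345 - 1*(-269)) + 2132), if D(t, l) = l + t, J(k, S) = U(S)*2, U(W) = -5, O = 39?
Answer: -3/2056 ≈ -0.0014591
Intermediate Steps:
J(k, S) = -10 (J(k, S) = -5*2 = -10)
(J(-26, O) + D(-12, 19))/((-345 - 1*(-269)) + 2132) = (-10 + (19 - 12))/((-345 - 1*(-269)) + 2132) = (-10 + 7)/((-345 + 269) + 2132) = -3/(-76 + 2132) = -3/2056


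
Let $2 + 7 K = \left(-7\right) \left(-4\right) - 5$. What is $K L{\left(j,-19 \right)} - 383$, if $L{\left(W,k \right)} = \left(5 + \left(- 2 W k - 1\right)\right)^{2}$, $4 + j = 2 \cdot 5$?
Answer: $161089$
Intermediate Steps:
$j = 6$ ($j = -4 + 2 \cdot 5 = -4 + 10 = 6$)
$L{\left(W,k \right)} = \left(4 - 2 W k\right)^{2}$ ($L{\left(W,k \right)} = \left(5 - \left(1 + 2 W k\right)\right)^{2} = \left(4 - 2 W k\right)^{2}$)
$K = 3$ ($K = - \frac{2}{7} + \frac{\left(-7\right) \left(-4\right) - 5}{7} = - \frac{2}{7} + \frac{28 - 5}{7} = - \frac{2}{7} + \frac{1}{7} \cdot 23 = - \frac{2}{7} + \frac{23}{7} = 3$)
$K L{\left(j,-19 \right)} - 383 = 3 \cdot 4 \left(-2 + 6 \left(-19\right)\right)^{2} - 383 = 3 \cdot 4 \left(-2 - 114\right)^{2} - 383 = 3 \cdot 4 \left(-116\right)^{2} - 383 = 3 \cdot 4 \cdot 13456 - 383 = 3 \cdot 53824 - 383 = 161472 - 383 = 161089$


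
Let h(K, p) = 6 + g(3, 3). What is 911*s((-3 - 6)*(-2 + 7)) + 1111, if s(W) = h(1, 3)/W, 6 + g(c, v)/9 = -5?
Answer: 44906/15 ≈ 2993.7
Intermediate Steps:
g(c, v) = -99 (g(c, v) = -54 + 9*(-5) = -54 - 45 = -99)
h(K, p) = -93 (h(K, p) = 6 - 99 = -93)
s(W) = -93/W
911*s((-3 - 6)*(-2 + 7)) + 1111 = 911*(-93*1/((-3 - 6)*(-2 + 7))) + 1111 = 911*(-93/((-9*5))) + 1111 = 911*(-93/(-45)) + 1111 = 911*(-93*(-1/45)) + 1111 = 911*(31/15) + 1111 = 28241/15 + 1111 = 44906/15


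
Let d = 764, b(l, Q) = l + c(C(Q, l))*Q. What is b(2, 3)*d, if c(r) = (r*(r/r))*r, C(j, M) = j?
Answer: 22156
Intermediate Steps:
c(r) = r**2 (c(r) = (r*1)*r = r*r = r**2)
b(l, Q) = l + Q**3 (b(l, Q) = l + Q**2*Q = l + Q**3)
b(2, 3)*d = (2 + 3**3)*764 = (2 + 27)*764 = 29*764 = 22156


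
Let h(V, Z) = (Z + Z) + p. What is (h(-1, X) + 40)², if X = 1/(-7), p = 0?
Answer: 77284/49 ≈ 1577.2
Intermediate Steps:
X = -⅐ ≈ -0.14286
h(V, Z) = 2*Z (h(V, Z) = (Z + Z) + 0 = 2*Z + 0 = 2*Z)
(h(-1, X) + 40)² = (2*(-⅐) + 40)² = (-2/7 + 40)² = (278/7)² = 77284/49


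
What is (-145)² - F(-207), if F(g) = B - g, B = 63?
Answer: 20755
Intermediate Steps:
F(g) = 63 - g
(-145)² - F(-207) = (-145)² - (63 - 1*(-207)) = 21025 - (63 + 207) = 21025 - 1*270 = 21025 - 270 = 20755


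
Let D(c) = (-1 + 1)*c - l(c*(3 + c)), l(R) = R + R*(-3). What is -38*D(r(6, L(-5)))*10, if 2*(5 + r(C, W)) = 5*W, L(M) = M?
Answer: -192850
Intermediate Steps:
l(R) = -2*R (l(R) = R - 3*R = -2*R)
r(C, W) = -5 + 5*W/2 (r(C, W) = -5 + (5*W)/2 = -5 + 5*W/2)
D(c) = 2*c*(3 + c) (D(c) = (-1 + 1)*c - (-2)*c*(3 + c) = 0*c - (-2)*c*(3 + c) = 0 + 2*c*(3 + c) = 2*c*(3 + c))
-38*D(r(6, L(-5)))*10 = -76*(-5 + (5/2)*(-5))*(3 + (-5 + (5/2)*(-5)))*10 = -76*(-5 - 25/2)*(3 + (-5 - 25/2))*10 = -76*(-35)*(3 - 35/2)/2*10 = -76*(-35)*(-29)/(2*2)*10 = -38*1015/2*10 = -19285*10 = -192850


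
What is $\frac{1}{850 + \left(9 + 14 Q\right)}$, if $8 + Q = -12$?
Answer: $\frac{1}{579} \approx 0.0017271$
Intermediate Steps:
$Q = -20$ ($Q = -8 - 12 = -20$)
$\frac{1}{850 + \left(9 + 14 Q\right)} = \frac{1}{850 + \left(9 + 14 \left(-20\right)\right)} = \frac{1}{850 + \left(9 - 280\right)} = \frac{1}{850 - 271} = \frac{1}{579}$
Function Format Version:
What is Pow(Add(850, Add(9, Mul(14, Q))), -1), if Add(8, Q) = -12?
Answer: Rational(1, 579) ≈ 0.0017271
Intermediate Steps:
Q = -20 (Q = Add(-8, -12) = -20)
Pow(Add(850, Add(9, Mul(14, Q))), -1) = Pow(Add(850, Add(9, Mul(14, -20))), -1) = Pow(Add(850, Add(9, -280)), -1) = Pow(Add(850, -271), -1) = Pow(579, -1) = Rational(1, 579)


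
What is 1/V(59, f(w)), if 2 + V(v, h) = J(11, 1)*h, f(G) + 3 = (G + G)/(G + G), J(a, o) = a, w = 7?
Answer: -1/24 ≈ -0.041667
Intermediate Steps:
f(G) = -2 (f(G) = -3 + (G + G)/(G + G) = -3 + (2*G)/((2*G)) = -3 + (2*G)*(1/(2*G)) = -3 + 1 = -2)
V(v, h) = -2 + 11*h
1/V(59, f(w)) = 1/(-2 + 11*(-2)) = 1/(-2 - 22) = 1/(-24) = -1/24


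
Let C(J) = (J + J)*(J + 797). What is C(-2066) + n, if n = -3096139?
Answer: 2147369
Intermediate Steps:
C(J) = 2*J*(797 + J) (C(J) = (2*J)*(797 + J) = 2*J*(797 + J))
C(-2066) + n = 2*(-2066)*(797 - 2066) - 3096139 = 2*(-2066)*(-1269) - 3096139 = 5243508 - 3096139 = 2147369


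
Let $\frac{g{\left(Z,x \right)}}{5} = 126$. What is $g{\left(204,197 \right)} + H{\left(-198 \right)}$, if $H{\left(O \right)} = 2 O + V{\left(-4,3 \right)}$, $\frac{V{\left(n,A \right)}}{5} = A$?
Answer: $249$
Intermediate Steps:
$V{\left(n,A \right)} = 5 A$
$g{\left(Z,x \right)} = 630$ ($g{\left(Z,x \right)} = 5 \cdot 126 = 630$)
$H{\left(O \right)} = 15 + 2 O$ ($H{\left(O \right)} = 2 O + 5 \cdot 3 = 2 O + 15 = 15 + 2 O$)
$g{\left(204,197 \right)} + H{\left(-198 \right)} = 630 + \left(15 + 2 \left(-198\right)\right) = 630 + \left(15 - 396\right) = 630 - 381 = 249$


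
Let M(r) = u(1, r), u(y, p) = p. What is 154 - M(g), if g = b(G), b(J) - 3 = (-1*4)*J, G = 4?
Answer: 167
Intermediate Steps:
b(J) = 3 - 4*J (b(J) = 3 + (-1*4)*J = 3 - 4*J)
g = -13 (g = 3 - 4*4 = 3 - 16 = -13)
M(r) = r
154 - M(g) = 154 - 1*(-13) = 154 + 13 = 167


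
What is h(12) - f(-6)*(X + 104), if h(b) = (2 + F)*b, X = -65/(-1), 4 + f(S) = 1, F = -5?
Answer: 471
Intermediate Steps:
f(S) = -3 (f(S) = -4 + 1 = -3)
X = 65 (X = -65*(-1) = 65)
h(b) = -3*b (h(b) = (2 - 5)*b = -3*b)
h(12) - f(-6)*(X + 104) = -3*12 - (-3)*(65 + 104) = -36 - (-3)*169 = -36 - 1*(-507) = -36 + 507 = 471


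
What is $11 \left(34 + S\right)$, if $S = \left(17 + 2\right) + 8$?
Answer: $671$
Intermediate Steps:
$S = 27$ ($S = 19 + 8 = 27$)
$11 \left(34 + S\right) = 11 \left(34 + 27\right) = 11 \cdot 61 = 671$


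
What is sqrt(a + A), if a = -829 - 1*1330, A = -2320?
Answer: I*sqrt(4479) ≈ 66.925*I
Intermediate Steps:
a = -2159 (a = -829 - 1330 = -2159)
sqrt(a + A) = sqrt(-2159 - 2320) = sqrt(-4479) = I*sqrt(4479)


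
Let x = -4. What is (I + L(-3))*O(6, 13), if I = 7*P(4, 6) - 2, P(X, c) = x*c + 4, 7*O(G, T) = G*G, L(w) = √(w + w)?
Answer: -5112/7 + 36*I*√6/7 ≈ -730.29 + 12.597*I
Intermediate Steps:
L(w) = √2*√w (L(w) = √(2*w) = √2*√w)
O(G, T) = G²/7 (O(G, T) = (G*G)/7 = G²/7)
P(X, c) = 4 - 4*c (P(X, c) = -4*c + 4 = 4 - 4*c)
I = -142 (I = 7*(4 - 4*6) - 2 = 7*(4 - 24) - 2 = 7*(-20) - 2 = -140 - 2 = -142)
(I + L(-3))*O(6, 13) = (-142 + √2*√(-3))*((⅐)*6²) = (-142 + √2*(I*√3))*((⅐)*36) = (-142 + I*√6)*(36/7) = -5112/7 + 36*I*√6/7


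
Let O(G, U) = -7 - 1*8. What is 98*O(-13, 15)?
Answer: -1470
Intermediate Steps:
O(G, U) = -15 (O(G, U) = -7 - 8 = -15)
98*O(-13, 15) = 98*(-15) = -1470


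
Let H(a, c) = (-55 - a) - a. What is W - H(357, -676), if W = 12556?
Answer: 13325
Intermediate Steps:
H(a, c) = -55 - 2*a
W - H(357, -676) = 12556 - (-55 - 2*357) = 12556 - (-55 - 714) = 12556 - 1*(-769) = 12556 + 769 = 13325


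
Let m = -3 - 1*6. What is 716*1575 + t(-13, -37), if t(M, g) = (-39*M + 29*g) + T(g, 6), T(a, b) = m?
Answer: 1127125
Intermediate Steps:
m = -9 (m = -3 - 6 = -9)
T(a, b) = -9
t(M, g) = -9 - 39*M + 29*g (t(M, g) = (-39*M + 29*g) - 9 = -9 - 39*M + 29*g)
716*1575 + t(-13, -37) = 716*1575 + (-9 - 39*(-13) + 29*(-37)) = 1127700 + (-9 + 507 - 1073) = 1127700 - 575 = 1127125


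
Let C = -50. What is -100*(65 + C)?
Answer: -1500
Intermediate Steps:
-100*(65 + C) = -100*(65 - 50) = -100*15 = -1500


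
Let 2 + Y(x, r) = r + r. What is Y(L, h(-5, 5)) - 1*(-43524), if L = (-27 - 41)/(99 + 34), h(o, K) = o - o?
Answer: 43522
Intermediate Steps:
h(o, K) = 0
L = -68/133 ≈ -0.51128
Y(x, r) = -2 + 2*r (Y(x, r) = -2 + (r + r) = -2 + 2*r)
Y(L, h(-5, 5)) - 1*(-43524) = (-2 + 2*0) - 1*(-43524) = (-2 + 0) + 43524 = -2 + 43524 = 43522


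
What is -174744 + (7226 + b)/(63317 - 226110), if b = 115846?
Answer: -28447223064/162793 ≈ -1.7474e+5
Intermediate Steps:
-174744 + (7226 + b)/(63317 - 226110) = -174744 + (7226 + 115846)/(63317 - 226110) = -174744 + 123072/(-162793) = -174744 + 123072*(-1/162793) = -174744 - 123072/162793 = -28447223064/162793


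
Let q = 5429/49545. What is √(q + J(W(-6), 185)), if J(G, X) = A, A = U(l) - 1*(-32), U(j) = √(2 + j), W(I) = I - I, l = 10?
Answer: √(8757733845 + 545490450*√3)/16515 ≈ 5.9644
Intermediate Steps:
W(I) = 0
A = 32 + 2*√3 (A = √(2 + 10) - 1*(-32) = √12 + 32 = 2*√3 + 32 = 32 + 2*√3 ≈ 35.464)
J(G, X) = 32 + 2*√3
q = 5429/49545 (q = 5429*(1/49545) = 5429/49545 ≈ 0.10958)
√(q + J(W(-6), 185)) = √(5429/49545 + (32 + 2*√3)) = √(1590869/49545 + 2*√3)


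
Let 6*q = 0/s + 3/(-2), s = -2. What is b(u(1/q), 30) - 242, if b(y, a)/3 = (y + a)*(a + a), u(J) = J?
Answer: 4438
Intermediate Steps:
q = -1/4 (q = (0/(-2) + 3/(-2))/6 = (0*(-1/2) + 3*(-1/2))/6 = (0 - 3/2)/6 = (1/6)*(-3/2) = -1/4 ≈ -0.25000)
b(y, a) = 6*a*(a + y) (b(y, a) = 3*((y + a)*(a + a)) = 3*((a + y)*(2*a)) = 3*(2*a*(a + y)) = 6*a*(a + y))
b(u(1/q), 30) - 242 = 6*30*(30 + 1/(-1/4)) - 242 = 6*30*(30 - 4) - 242 = 6*30*26 - 242 = 4680 - 242 = 4438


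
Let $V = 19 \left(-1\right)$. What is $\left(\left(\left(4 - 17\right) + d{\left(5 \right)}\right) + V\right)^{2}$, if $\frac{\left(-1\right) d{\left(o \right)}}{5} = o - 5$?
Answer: $1024$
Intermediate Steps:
$d{\left(o \right)} = 25 - 5 o$ ($d{\left(o \right)} = - 5 \left(o - 5\right) = - 5 \left(-5 + o\right) = 25 - 5 o$)
$V = -19$
$\left(\left(\left(4 - 17\right) + d{\left(5 \right)}\right) + V\right)^{2} = \left(\left(\left(4 - 17\right) + \left(25 - 25\right)\right) - 19\right)^{2} = \left(\left(-13 + \left(25 - 25\right)\right) - 19\right)^{2} = \left(\left(-13 + 0\right) - 19\right)^{2} = \left(-13 - 19\right)^{2} = \left(-32\right)^{2} = 1024$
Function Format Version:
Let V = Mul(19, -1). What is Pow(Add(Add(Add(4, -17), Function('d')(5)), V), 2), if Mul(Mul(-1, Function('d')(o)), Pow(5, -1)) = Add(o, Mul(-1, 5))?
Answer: 1024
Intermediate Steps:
Function('d')(o) = Add(25, Mul(-5, o)) (Function('d')(o) = Mul(-5, Add(o, Mul(-1, 5))) = Mul(-5, Add(o, -5)) = Mul(-5, Add(-5, o)) = Add(25, Mul(-5, o)))
V = -19
Pow(Add(Add(Add(4, -17), Function('d')(5)), V), 2) = Pow(Add(Add(Add(4, -17), Add(25, Mul(-5, 5))), -19), 2) = Pow(Add(Add(-13, Add(25, -25)), -19), 2) = Pow(Add(Add(-13, 0), -19), 2) = Pow(Add(-13, -19), 2) = Pow(-32, 2) = 1024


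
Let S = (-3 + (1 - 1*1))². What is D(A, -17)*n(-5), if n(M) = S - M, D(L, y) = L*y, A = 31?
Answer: -7378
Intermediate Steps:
S = 9 (S = (-3 + (1 - 1))² = (-3 + 0)² = (-3)² = 9)
n(M) = 9 - M
D(A, -17)*n(-5) = (31*(-17))*(9 - 1*(-5)) = -527*(9 + 5) = -527*14 = -7378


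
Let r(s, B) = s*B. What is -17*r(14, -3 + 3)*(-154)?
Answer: 0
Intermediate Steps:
r(s, B) = B*s
-17*r(14, -3 + 3)*(-154) = -17*(-3 + 3)*14*(-154) = -0*14*(-154) = -17*0*(-154) = 0*(-154) = 0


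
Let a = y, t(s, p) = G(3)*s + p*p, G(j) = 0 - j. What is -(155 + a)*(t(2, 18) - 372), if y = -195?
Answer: -2160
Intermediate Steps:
G(j) = -j
t(s, p) = p² - 3*s (t(s, p) = (-1*3)*s + p*p = -3*s + p² = p² - 3*s)
a = -195
-(155 + a)*(t(2, 18) - 372) = -(155 - 195)*((18² - 3*2) - 372) = -(-40)*((324 - 6) - 372) = -(-40)*(318 - 372) = -(-40)*(-54) = -1*2160 = -2160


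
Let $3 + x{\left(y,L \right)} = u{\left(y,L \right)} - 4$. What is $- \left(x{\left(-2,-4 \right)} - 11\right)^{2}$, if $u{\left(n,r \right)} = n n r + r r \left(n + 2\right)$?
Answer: $-1156$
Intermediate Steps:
$u{\left(n,r \right)} = r n^{2} + r^{2} \left(2 + n\right)$ ($u{\left(n,r \right)} = n^{2} r + r^{2} \left(2 + n\right) = r n^{2} + r^{2} \left(2 + n\right)$)
$x{\left(y,L \right)} = -7 + L \left(y^{2} + 2 L + L y\right)$ ($x{\left(y,L \right)} = -3 + \left(L \left(y^{2} + 2 L + y L\right) - 4\right) = -3 + \left(L \left(y^{2} + 2 L + L y\right) - 4\right) = -3 + \left(-4 + L \left(y^{2} + 2 L + L y\right)\right) = -7 + L \left(y^{2} + 2 L + L y\right)$)
$- \left(x{\left(-2,-4 \right)} - 11\right)^{2} = - \left(\left(-7 - 4 \left(\left(-2\right)^{2} + 2 \left(-4\right) - -8\right)\right) - 11\right)^{2} = - \left(\left(-7 - 4 \left(4 - 8 + 8\right)\right) - 11\right)^{2} = - \left(\left(-7 - 16\right) - 11\right)^{2} = - \left(-23 - 11\right)^{2} = - \left(-34\right)^{2} = \left(-1\right) 1156 = -1156$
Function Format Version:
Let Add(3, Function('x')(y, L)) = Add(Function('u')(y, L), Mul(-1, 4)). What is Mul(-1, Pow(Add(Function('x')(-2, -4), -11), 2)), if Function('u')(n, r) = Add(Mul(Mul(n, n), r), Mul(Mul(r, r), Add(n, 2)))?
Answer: -1156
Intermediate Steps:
Function('u')(n, r) = Add(Mul(r, Pow(n, 2)), Mul(Pow(r, 2), Add(2, n))) (Function('u')(n, r) = Add(Mul(Pow(n, 2), r), Mul(Pow(r, 2), Add(2, n))) = Add(Mul(r, Pow(n, 2)), Mul(Pow(r, 2), Add(2, n))))
Function('x')(y, L) = Add(-7, Mul(L, Add(Pow(y, 2), Mul(2, L), Mul(L, y)))) (Function('x')(y, L) = Add(-3, Add(Mul(L, Add(Pow(y, 2), Mul(2, L), Mul(y, L))), Mul(-1, 4))) = Add(-3, Add(Mul(L, Add(Pow(y, 2), Mul(2, L), Mul(L, y))), -4)) = Add(-3, Add(-4, Mul(L, Add(Pow(y, 2), Mul(2, L), Mul(L, y))))) = Add(-7, Mul(L, Add(Pow(y, 2), Mul(2, L), Mul(L, y)))))
Mul(-1, Pow(Add(Function('x')(-2, -4), -11), 2)) = Mul(-1, Pow(Add(Add(-7, Mul(-4, Add(Pow(-2, 2), Mul(2, -4), Mul(-4, -2)))), -11), 2)) = Mul(-1, Pow(Add(Add(-7, Mul(-4, Add(4, -8, 8))), -11), 2)) = Mul(-1, Pow(Add(Add(-7, Mul(-4, 4)), -11), 2)) = Mul(-1, Pow(Add(Add(-7, -16), -11), 2)) = Mul(-1, Pow(Add(-23, -11), 2)) = Mul(-1, Pow(-34, 2)) = Mul(-1, 1156) = -1156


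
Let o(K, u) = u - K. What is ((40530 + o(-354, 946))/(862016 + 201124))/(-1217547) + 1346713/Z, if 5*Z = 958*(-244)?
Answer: -9272426449779169/321887176415064 ≈ -28.806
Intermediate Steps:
Z = -233752/5 (Z = (958*(-244))/5 = (⅕)*(-233752) = -233752/5 ≈ -46750.)
((40530 + o(-354, 946))/(862016 + 201124))/(-1217547) + 1346713/Z = ((40530 + (946 - 1*(-354)))/(862016 + 201124))/(-1217547) + 1346713/(-233752/5) = ((40530 + (946 + 354))/1063140)*(-1/1217547) + 1346713*(-5/233752) = ((40530 + 1300)*(1/1063140))*(-1/1217547) - 6733565/233752 = (41830*(1/1063140))*(-1/1217547) - 6733565/233752 = (89/2262)*(-1/1217547) - 6733565/233752 = -89/2754091314 - 6733565/233752 = -9272426449779169/321887176415064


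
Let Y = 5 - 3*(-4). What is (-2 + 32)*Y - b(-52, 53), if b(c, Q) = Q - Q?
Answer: 510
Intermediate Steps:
b(c, Q) = 0
Y = 17 (Y = 5 + 12 = 17)
(-2 + 32)*Y - b(-52, 53) = (-2 + 32)*17 - 1*0 = 30*17 + 0 = 510 + 0 = 510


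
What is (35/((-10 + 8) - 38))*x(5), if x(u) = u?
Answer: -35/8 ≈ -4.3750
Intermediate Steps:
(35/((-10 + 8) - 38))*x(5) = (35/((-10 + 8) - 38))*5 = (35/(-2 - 38))*5 = (35/(-40))*5 = -1/40*35*5 = -7/8*5 = -35/8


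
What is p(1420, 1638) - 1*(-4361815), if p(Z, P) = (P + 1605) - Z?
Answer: 4363638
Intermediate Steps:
p(Z, P) = 1605 + P - Z (p(Z, P) = (1605 + P) - Z = 1605 + P - Z)
p(1420, 1638) - 1*(-4361815) = (1605 + 1638 - 1*1420) - 1*(-4361815) = (1605 + 1638 - 1420) + 4361815 = 1823 + 4361815 = 4363638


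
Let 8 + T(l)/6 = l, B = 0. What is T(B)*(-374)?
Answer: 17952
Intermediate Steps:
T(l) = -48 + 6*l
T(B)*(-374) = (-48 + 6*0)*(-374) = (-48 + 0)*(-374) = -48*(-374) = 17952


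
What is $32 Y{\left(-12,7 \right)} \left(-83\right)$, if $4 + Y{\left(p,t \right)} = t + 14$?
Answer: $-45152$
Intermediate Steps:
$Y{\left(p,t \right)} = 10 + t$ ($Y{\left(p,t \right)} = -4 + \left(t + 14\right) = -4 + \left(14 + t\right) = 10 + t$)
$32 Y{\left(-12,7 \right)} \left(-83\right) = 32 \left(10 + 7\right) \left(-83\right) = 32 \cdot 17 \left(-83\right) = 544 \left(-83\right) = -45152$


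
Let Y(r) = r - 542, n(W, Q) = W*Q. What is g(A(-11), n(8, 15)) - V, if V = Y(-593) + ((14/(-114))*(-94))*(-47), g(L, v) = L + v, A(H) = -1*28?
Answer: 100865/57 ≈ 1769.6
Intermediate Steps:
n(W, Q) = Q*W
A(H) = -28
Y(r) = -542 + r
V = -95621/57 (V = (-542 - 593) + ((14/(-114))*(-94))*(-47) = -1135 + ((14*(-1/114))*(-94))*(-47) = -1135 - 7/57*(-94)*(-47) = -1135 + (658/57)*(-47) = -1135 - 30926/57 = -95621/57 ≈ -1677.6)
g(A(-11), n(8, 15)) - V = (-28 + 15*8) - 1*(-95621/57) = (-28 + 120) + 95621/57 = 92 + 95621/57 = 100865/57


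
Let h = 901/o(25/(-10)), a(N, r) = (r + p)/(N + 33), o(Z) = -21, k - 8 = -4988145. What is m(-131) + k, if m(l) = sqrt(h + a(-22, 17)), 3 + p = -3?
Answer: -4988137 + 4*I*sqrt(1155)/21 ≈ -4.9881e+6 + 6.4734*I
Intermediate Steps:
p = -6 (p = -3 - 3 = -6)
k = -4988137 (k = 8 - 4988145 = -4988137)
a(N, r) = (-6 + r)/(33 + N) (a(N, r) = (r - 6)/(N + 33) = (-6 + r)/(33 + N))
h = -901/21 (h = 901/(-21) = 901*(-1/21) = -901/21 ≈ -42.905)
m(l) = 4*I*sqrt(1155)/21 (m(l) = sqrt(-901/21 + (-6 + 17)/(33 - 22)) = sqrt(-901/21 + 11/11) = sqrt(-901/21 + (1/11)*11) = sqrt(-901/21 + 1) = sqrt(-880/21) = 4*I*sqrt(1155)/21)
m(-131) + k = 4*I*sqrt(1155)/21 - 4988137 = -4988137 + 4*I*sqrt(1155)/21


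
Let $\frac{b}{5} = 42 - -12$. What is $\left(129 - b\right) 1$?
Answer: $-141$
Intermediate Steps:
$b = 270$ ($b = 5 \left(42 - -12\right) = 5 \left(42 + 12\right) = 5 \cdot 54 = 270$)
$\left(129 - b\right) 1 = \left(129 - 270\right) 1 = \left(-141\right) 1 = -141$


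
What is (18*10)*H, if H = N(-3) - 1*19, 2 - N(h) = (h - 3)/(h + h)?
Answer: -3240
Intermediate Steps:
N(h) = 2 - (-3 + h)/(2*h) (N(h) = 2 - (h - 3)/(h + h) = 2 - (-3 + h)/(2*h))
H = -18 (H = (3/2)*(1 - 3)/(-3) - 1*19 = (3/2)*(-⅓)*(-2) - 19 = 1 - 19 = -18)
(18*10)*H = (18*10)*(-18) = 180*(-18) = -3240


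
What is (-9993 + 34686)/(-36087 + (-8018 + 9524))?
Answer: -8231/11527 ≈ -0.71406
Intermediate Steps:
(-9993 + 34686)/(-36087 + (-8018 + 9524)) = 24693/(-36087 + 1506) = 24693/(-34581) = 24693*(-1/34581) = -8231/11527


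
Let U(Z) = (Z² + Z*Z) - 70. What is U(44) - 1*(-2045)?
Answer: 5847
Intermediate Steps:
U(Z) = -70 + 2*Z² (U(Z) = (Z² + Z²) - 70 = 2*Z² - 70 = -70 + 2*Z²)
U(44) - 1*(-2045) = (-70 + 2*44²) - 1*(-2045) = (-70 + 2*1936) + 2045 = (-70 + 3872) + 2045 = 3802 + 2045 = 5847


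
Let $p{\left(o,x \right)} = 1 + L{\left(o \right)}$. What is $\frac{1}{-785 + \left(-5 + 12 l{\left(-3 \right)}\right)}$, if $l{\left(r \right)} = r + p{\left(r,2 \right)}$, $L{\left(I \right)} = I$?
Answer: $- \frac{1}{850} \approx -0.0011765$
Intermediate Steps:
$p{\left(o,x \right)} = 1 + o$
$l{\left(r \right)} = 1 + 2 r$ ($l{\left(r \right)} = r + \left(1 + r\right) = 1 + 2 r$)
$\frac{1}{-785 + \left(-5 + 12 l{\left(-3 \right)}\right)} = \frac{1}{-785 + \left(-5 + 12 \left(1 + 2 \left(-3\right)\right)\right)} = \frac{1}{-785 + \left(-5 + 12 \left(1 - 6\right)\right)} = \frac{1}{-785 + \left(-5 + 12 \left(-5\right)\right)} = \frac{1}{-785 - 65} = \frac{1}{-850} = - \frac{1}{850}$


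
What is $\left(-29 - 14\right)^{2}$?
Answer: $1849$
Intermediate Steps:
$\left(-29 - 14\right)^{2} = \left(-43\right)^{2} = 1849$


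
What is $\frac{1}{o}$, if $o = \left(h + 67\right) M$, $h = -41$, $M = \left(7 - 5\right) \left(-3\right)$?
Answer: $- \frac{1}{156} \approx -0.0064103$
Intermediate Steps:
$M = -6$ ($M = 2 \left(-3\right) = -6$)
$o = -156$ ($o = \left(-41 + 67\right) \left(-6\right) = 26 \left(-6\right) = -156$)
$\frac{1}{o} = \frac{1}{-156} = - \frac{1}{156}$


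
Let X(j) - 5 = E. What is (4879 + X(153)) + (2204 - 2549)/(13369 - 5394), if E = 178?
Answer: 8073821/1595 ≈ 5062.0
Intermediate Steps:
X(j) = 183 (X(j) = 5 + 178 = 183)
(4879 + X(153)) + (2204 - 2549)/(13369 - 5394) = (4879 + 183) + (2204 - 2549)/(13369 - 5394) = 5062 - 345/7975 = 5062 - 345*1/7975 = 5062 - 69/1595 = 8073821/1595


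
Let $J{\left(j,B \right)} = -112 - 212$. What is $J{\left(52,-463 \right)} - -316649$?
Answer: $316325$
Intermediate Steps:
$J{\left(j,B \right)} = -324$ ($J{\left(j,B \right)} = -112 - 212 = -324$)
$J{\left(52,-463 \right)} - -316649 = -324 - -316649 = -324 + 316649 = 316325$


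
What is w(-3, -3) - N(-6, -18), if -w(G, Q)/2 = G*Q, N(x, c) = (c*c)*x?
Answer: 1926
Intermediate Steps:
N(x, c) = x*c**2 (N(x, c) = c**2*x = x*c**2)
w(G, Q) = -2*G*Q
w(-3, -3) - N(-6, -18) = -2*(-3)*(-3) - (-6)*(-18)**2 = -18 - (-6)*324 = -18 - 1*(-1944) = -18 + 1944 = 1926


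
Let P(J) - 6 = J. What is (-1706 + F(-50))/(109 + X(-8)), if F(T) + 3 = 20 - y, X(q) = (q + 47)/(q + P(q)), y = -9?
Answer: -16800/1051 ≈ -15.985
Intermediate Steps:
P(J) = 6 + J
X(q) = (47 + q)/(6 + 2*q) (X(q) = (q + 47)/(q + (6 + q)) = (47 + q)/(6 + 2*q))
F(T) = 26 (F(T) = -3 + (20 - 1*(-9)) = -3 + (20 + 9) = -3 + 29 = 26)
(-1706 + F(-50))/(109 + X(-8)) = (-1706 + 26)/(109 + (47 - 8)/(2*(3 - 8))) = -1680/(109 + (½)*39/(-5)) = -1680/(109 + (½)*(-⅕)*39) = -1680/(109 - 39/10) = -1680/1051/10 = -1680*10/1051 = -16800/1051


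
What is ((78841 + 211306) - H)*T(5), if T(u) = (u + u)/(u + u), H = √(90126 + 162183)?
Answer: 290147 - √252309 ≈ 2.8964e+5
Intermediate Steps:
H = √252309 ≈ 502.30
T(u) = 1 (T(u) = (2*u)/((2*u)) = (2*u)*(1/(2*u)) = 1)
((78841 + 211306) - H)*T(5) = ((78841 + 211306) - √252309)*1 = (290147 - √252309)*1 = 290147 - √252309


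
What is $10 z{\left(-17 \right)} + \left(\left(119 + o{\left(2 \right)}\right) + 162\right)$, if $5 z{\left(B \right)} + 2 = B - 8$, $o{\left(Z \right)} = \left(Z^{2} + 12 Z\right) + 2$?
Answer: $257$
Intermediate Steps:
$o{\left(Z \right)} = 2 + Z^{2} + 12 Z$
$z{\left(B \right)} = -2 + \frac{B}{5}$ ($z{\left(B \right)} = - \frac{2}{5} + \frac{B - 8}{5} = - \frac{2}{5} + \frac{-8 + B}{5} = - \frac{2}{5} + \left(- \frac{8}{5} + \frac{B}{5}\right) = -2 + \frac{B}{5}$)
$10 z{\left(-17 \right)} + \left(\left(119 + o{\left(2 \right)}\right) + 162\right) = 10 \left(-2 + \frac{1}{5} \left(-17\right)\right) + \left(\left(119 + \left(2 + 2^{2} + 12 \cdot 2\right)\right) + 162\right) = 10 \left(-2 - \frac{17}{5}\right) + \left(\left(119 + \left(2 + 4 + 24\right)\right) + 162\right) = 10 \left(- \frac{27}{5}\right) + \left(\left(119 + 30\right) + 162\right) = -54 + \left(149 + 162\right) = -54 + 311 = 257$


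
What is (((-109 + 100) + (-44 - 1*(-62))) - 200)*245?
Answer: -46795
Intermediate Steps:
(((-109 + 100) + (-44 - 1*(-62))) - 200)*245 = ((-9 + (-44 + 62)) - 200)*245 = ((-9 + 18) - 200)*245 = (9 - 200)*245 = -191*245 = -46795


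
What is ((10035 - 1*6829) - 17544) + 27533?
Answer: 13195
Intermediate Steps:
((10035 - 1*6829) - 17544) + 27533 = ((10035 - 6829) - 17544) + 27533 = (3206 - 17544) + 27533 = -14338 + 27533 = 13195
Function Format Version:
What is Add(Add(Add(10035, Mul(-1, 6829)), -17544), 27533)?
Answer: 13195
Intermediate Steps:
Add(Add(Add(10035, Mul(-1, 6829)), -17544), 27533) = Add(Add(Add(10035, -6829), -17544), 27533) = Add(Add(3206, -17544), 27533) = Add(-14338, 27533) = 13195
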